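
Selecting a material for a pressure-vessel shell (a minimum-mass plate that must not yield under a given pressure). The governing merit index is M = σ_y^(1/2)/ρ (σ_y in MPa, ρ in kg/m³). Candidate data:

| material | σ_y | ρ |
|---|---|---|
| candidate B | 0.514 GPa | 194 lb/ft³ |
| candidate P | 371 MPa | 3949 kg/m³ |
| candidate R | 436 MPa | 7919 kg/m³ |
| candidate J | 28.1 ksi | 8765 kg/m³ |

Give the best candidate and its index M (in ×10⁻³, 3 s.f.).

candidate B, M = 7.30×10⁻³

Normalizing units and computing the index:
  candidate B: σ_y = 514.0 MPa, ρ = 3108 kg/m³
  candidate P: σ_y = 371.0 MPa, ρ = 3949 kg/m³
  candidate R: σ_y = 436.0 MPa, ρ = 7919 kg/m³
  candidate J: σ_y = 193.7 MPa, ρ = 8765 kg/m³
  candidate B: M = 7.30×10⁻³
  candidate P: M = 4.88×10⁻³
  candidate R: M = 2.64×10⁻³
  candidate J: M = 1.59×10⁻³
Candidate B ranks first.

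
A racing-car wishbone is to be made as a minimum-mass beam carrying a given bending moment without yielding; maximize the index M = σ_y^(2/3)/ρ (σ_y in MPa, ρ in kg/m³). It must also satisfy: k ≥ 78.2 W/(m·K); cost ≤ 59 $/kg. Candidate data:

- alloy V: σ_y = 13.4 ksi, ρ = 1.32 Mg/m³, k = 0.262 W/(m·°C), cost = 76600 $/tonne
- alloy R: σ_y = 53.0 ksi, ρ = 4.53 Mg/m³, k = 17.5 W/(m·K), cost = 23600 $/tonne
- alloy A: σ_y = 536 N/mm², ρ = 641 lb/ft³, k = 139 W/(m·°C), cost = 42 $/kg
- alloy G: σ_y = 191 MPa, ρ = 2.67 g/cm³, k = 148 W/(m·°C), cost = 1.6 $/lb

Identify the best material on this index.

Screen on constraints: k ≥ 78.2 W/(m·K); cost ≤ 59 $/kg. Survivors: alloy A, alloy G.
After converting to SI:
  alloy A: σ_y = 536.0 MPa, ρ = 10270 kg/m³
  alloy G: σ_y = 191.0 MPa, ρ = 2670 kg/m³
  alloy G: M = 12.4×10⁻³
  alloy A: M = 6.43×10⁻³
Highest index: alloy G.

alloy G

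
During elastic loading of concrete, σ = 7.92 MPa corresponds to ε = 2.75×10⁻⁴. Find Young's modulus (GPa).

E = σ/ε = 7.92 MPa / 2.75×10⁻⁴ = 28800 MPa = 28.8 GPa.

28.8 GPa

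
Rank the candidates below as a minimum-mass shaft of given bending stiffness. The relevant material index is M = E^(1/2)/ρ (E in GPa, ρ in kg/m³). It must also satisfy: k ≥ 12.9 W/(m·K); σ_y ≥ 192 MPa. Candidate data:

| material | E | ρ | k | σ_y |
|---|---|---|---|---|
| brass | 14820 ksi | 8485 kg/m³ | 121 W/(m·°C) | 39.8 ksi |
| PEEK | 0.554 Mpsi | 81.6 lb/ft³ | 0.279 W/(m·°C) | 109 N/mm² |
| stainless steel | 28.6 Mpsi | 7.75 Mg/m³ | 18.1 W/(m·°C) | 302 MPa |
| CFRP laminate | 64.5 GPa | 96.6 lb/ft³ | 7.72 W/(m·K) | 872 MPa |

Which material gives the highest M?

stainless steel

Screen on constraints: k ≥ 12.9 W/(m·K); σ_y ≥ 192 MPa. Survivors: brass, stainless steel.
Normalizing units and computing the index:
  brass: E = 102.2 GPa, ρ = 8485 kg/m³
  stainless steel: E = 197.2 GPa, ρ = 7750 kg/m³
  stainless steel: M = 1.81×10⁻³
  brass: M = 1.19×10⁻³
Stainless steel ranks first.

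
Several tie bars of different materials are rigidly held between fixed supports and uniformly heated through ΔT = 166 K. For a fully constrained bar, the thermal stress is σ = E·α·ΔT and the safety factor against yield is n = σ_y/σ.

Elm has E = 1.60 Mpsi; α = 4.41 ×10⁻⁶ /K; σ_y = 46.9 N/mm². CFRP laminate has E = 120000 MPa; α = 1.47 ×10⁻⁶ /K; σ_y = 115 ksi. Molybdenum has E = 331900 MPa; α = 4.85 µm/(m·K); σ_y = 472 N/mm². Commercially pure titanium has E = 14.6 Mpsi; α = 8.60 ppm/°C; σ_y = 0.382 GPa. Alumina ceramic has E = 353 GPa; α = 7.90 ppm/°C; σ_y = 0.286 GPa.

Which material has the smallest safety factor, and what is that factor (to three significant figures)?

In consistent units (E in GPa, α in ×10⁻⁶/K, σ_y in MPa):
  elm: E = 11.03, α = 4.41, σ_y = 46.90 → σ = 8.08 MPa, n = 5.81
  CFRP laminate: E = 120.0, α = 1.47, σ_y = 792.9 → σ = 29.3 MPa, n = 27.1
  molybdenum: E = 331.9, α = 4.85, σ_y = 472.0 → σ = 267 MPa, n = 1.77
  commercially pure titanium: E = 100.7, α = 8.60, σ_y = 382.0 → σ = 144 MPa, n = 2.66
  alumina ceramic: E = 353.0, α = 7.90, σ_y = 286.0 → σ = 463 MPa, n = 0.618
Smallest n: alumina ceramic with n = 0.618.

alumina ceramic, n = 0.618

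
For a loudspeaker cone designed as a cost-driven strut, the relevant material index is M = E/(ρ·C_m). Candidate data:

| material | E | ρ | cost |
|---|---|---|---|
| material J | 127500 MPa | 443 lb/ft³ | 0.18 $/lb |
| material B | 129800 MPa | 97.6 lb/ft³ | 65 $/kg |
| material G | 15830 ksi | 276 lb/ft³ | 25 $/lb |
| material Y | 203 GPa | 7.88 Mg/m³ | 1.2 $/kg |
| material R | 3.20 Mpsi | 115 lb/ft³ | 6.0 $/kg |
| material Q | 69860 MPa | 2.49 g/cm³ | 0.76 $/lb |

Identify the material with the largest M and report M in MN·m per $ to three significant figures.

Putting every candidate on a common basis:
  material J: E = 127.5 GPa, ρ = 7096 kg/m³, cost = 0.3968 $/kg
  material B: E = 129.8 GPa, ρ = 1563 kg/m³, cost = 65.00 $/kg
  material G: E = 109.1 GPa, ρ = 4421 kg/m³, cost = 55.11 $/kg
  material Y: E = 203.0 GPa, ρ = 7880 kg/m³, cost = 1.200 $/kg
  material R: E = 22.06 GPa, ρ = 1842 kg/m³, cost = 6.000 $/kg
  material Q: E = 69.86 GPa, ρ = 2490 kg/m³, cost = 1.675 $/kg
  material J: M = 45.3 MN·m per $
  material Y: M = 21.5 MN·m per $
  material Q: M = 16.7 MN·m per $
  material R: M = 2.00 MN·m per $
  material B: M = 1.28 MN·m per $
  material G: M = 0.448 MN·m per $
Highest index: material J.

material J, M = 45.3 MN·m per $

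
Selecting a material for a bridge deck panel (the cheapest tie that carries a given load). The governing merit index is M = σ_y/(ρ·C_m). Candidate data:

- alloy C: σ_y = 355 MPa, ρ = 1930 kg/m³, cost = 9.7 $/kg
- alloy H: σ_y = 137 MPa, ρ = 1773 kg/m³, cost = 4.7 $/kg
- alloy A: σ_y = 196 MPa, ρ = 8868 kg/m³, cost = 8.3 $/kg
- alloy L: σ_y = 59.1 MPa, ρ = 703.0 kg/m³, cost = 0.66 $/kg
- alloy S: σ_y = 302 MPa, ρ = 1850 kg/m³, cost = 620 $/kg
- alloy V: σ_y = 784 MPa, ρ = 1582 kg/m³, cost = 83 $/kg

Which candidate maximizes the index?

Per-candidate index values:
  alloy L: M = 127 kN·m per $
  alloy C: M = 19.0 kN·m per $
  alloy H: M = 16.4 kN·m per $
  alloy V: M = 5.97 kN·m per $
  alloy A: M = 2.66 kN·m per $
  alloy S: M = 0.263 kN·m per $
Alloy L has the largest M.

alloy L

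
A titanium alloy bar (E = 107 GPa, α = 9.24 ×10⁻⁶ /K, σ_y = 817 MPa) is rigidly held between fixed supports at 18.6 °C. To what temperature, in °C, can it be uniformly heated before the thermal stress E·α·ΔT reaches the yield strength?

E·α·ΔT = 817.0 MPa ⇒ ΔT = 817.0 / (107.0×10³ × 9.24×10⁻⁶) = 826.4 K.
T = 18.6 + 826.4 = 845.0 °C.

845 °C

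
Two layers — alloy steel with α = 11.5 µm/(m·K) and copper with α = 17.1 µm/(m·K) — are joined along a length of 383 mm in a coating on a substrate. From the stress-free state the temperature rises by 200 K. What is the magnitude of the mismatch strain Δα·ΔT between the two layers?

Δα = |11.5 − 17.1|×10⁻⁶/K = 5.60×10⁻⁶/K.
Mismatch strain = Δα·ΔT = 5.60×10⁻⁶ × 200.0 = 1.12×10⁻³.

1.12×10⁻³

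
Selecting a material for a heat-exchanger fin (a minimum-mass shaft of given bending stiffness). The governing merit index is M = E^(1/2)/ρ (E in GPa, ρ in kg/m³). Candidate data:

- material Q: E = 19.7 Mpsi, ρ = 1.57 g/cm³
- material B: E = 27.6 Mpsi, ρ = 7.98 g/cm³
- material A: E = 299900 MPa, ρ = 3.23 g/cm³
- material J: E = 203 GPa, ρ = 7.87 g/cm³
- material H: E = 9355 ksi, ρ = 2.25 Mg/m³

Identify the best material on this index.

material Q

After converting to SI:
  material Q: E = 135.8 GPa, ρ = 1570 kg/m³
  material B: E = 190.3 GPa, ρ = 7980 kg/m³
  material A: E = 299.9 GPa, ρ = 3230 kg/m³
  material J: E = 203.0 GPa, ρ = 7870 kg/m³
  material H: E = 64.50 GPa, ρ = 2250 kg/m³
  material Q: M = 7.42×10⁻³
  material A: M = 5.36×10⁻³
  material H: M = 3.57×10⁻³
  material J: M = 1.81×10⁻³
  material B: M = 1.73×10⁻³
Material Q has the largest M.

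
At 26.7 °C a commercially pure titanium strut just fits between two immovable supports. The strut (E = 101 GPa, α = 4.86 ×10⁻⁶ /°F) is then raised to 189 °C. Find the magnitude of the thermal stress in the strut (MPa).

143 MPa

α = 4.86×10⁻⁶/°F × 9/5 = 8.75×10⁻⁶/K.
ΔT = 162.3 K. Constrained thermal stress σ = E·α·ΔT = 101.0×10³ MPa × 8.75×10⁻⁶ × 162.3 = 143 MPa (compressive).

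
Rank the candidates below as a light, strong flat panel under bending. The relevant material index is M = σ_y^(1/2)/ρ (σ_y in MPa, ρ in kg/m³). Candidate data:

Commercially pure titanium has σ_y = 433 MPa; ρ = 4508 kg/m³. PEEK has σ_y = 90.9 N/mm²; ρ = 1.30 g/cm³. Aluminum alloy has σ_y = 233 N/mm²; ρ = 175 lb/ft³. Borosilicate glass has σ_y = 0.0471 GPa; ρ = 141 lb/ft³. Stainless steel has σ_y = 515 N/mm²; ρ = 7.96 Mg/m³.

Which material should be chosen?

PEEK

Putting every candidate on a common basis:
  commercially pure titanium: σ_y = 433.0 MPa, ρ = 4508 kg/m³
  PEEK: σ_y = 90.90 MPa, ρ = 1300 kg/m³
  aluminum alloy: σ_y = 233.0 MPa, ρ = 2803 kg/m³
  borosilicate glass: σ_y = 47.10 MPa, ρ = 2259 kg/m³
  stainless steel: σ_y = 515.0 MPa, ρ = 7960 kg/m³
  PEEK: M = 7.33×10⁻³
  aluminum alloy: M = 5.45×10⁻³
  commercially pure titanium: M = 4.62×10⁻³
  borosilicate glass: M = 3.04×10⁻³
  stainless steel: M = 2.85×10⁻³
PEEK has the largest M.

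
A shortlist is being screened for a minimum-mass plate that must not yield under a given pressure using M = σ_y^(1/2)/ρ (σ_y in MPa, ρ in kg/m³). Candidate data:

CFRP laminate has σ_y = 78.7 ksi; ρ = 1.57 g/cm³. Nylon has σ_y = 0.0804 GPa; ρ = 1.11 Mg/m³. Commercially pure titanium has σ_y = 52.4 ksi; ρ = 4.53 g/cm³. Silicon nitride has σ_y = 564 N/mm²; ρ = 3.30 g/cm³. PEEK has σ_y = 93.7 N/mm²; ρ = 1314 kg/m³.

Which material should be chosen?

Putting every candidate on a common basis:
  CFRP laminate: σ_y = 542.6 MPa, ρ = 1570 kg/m³
  nylon: σ_y = 80.40 MPa, ρ = 1110 kg/m³
  commercially pure titanium: σ_y = 361.3 MPa, ρ = 4530 kg/m³
  silicon nitride: σ_y = 564.0 MPa, ρ = 3300 kg/m³
  PEEK: σ_y = 93.70 MPa, ρ = 1314 kg/m³
  CFRP laminate: M = 14.8×10⁻³
  nylon: M = 8.08×10⁻³
  PEEK: M = 7.37×10⁻³
  silicon nitride: M = 7.20×10⁻³
  commercially pure titanium: M = 4.20×10⁻³
The maximum is for CFRP laminate.

CFRP laminate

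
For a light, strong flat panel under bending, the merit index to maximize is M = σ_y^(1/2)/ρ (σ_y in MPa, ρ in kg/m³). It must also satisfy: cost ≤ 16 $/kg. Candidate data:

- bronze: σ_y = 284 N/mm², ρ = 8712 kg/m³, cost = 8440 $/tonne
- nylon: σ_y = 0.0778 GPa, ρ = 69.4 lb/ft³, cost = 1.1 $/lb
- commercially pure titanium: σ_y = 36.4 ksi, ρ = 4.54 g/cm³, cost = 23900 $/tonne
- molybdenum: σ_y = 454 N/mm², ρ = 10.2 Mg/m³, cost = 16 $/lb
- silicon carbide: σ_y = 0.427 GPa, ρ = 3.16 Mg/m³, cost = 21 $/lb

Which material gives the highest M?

Screen on constraints: cost ≤ 16 $/kg. Survivors: bronze, nylon.
Normalizing units and computing the index:
  bronze: σ_y = 284.0 MPa, ρ = 8712 kg/m³
  nylon: σ_y = 77.80 MPa, ρ = 1112 kg/m³
  nylon: M = 7.93×10⁻³
  bronze: M = 1.93×10⁻³
The maximum is for nylon.

nylon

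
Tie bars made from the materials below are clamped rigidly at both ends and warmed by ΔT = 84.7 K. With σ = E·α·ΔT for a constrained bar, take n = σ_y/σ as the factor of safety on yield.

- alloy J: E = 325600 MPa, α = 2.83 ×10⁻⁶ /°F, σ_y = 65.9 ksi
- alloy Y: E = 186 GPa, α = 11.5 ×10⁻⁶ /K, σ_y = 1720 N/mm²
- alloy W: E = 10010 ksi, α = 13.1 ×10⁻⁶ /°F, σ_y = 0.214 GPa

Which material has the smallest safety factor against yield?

alloy W

With everything in SI (GPa, ×10⁻⁶/K, MPa):
  alloy J: E = 325.6, α = 5.09, σ_y = 454.4 → σ = 140 MPa, n = 3.23
  alloy Y: E = 186.0, α = 11.5, σ_y = 1720 → σ = 181 MPa, n = 9.49
  alloy W: E = 69.02, α = 23.6, σ_y = 214.0 → σ = 138 MPa, n = 1.55
Smallest n: alloy W with n = 1.55.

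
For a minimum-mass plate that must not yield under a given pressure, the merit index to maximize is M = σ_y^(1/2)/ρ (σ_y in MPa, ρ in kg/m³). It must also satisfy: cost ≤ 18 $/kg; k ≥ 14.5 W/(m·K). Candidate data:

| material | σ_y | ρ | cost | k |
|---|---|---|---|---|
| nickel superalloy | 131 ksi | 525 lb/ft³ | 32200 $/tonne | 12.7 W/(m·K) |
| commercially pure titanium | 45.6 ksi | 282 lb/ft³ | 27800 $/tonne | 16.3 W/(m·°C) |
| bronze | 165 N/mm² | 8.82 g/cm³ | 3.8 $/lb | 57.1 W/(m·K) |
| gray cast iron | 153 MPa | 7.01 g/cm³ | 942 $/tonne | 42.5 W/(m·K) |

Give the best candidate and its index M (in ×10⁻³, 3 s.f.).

Screen on constraints: cost ≤ 18 $/kg; k ≥ 14.5 W/(m·K). Survivors: bronze, gray cast iron.
In SI units:
  bronze: σ_y = 165.0 MPa, ρ = 8820 kg/m³
  gray cast iron: σ_y = 153.0 MPa, ρ = 7010 kg/m³
  gray cast iron: M = 1.76×10⁻³
  bronze: M = 1.46×10⁻³
Gray cast iron has the largest M.

gray cast iron, M = 1.76×10⁻³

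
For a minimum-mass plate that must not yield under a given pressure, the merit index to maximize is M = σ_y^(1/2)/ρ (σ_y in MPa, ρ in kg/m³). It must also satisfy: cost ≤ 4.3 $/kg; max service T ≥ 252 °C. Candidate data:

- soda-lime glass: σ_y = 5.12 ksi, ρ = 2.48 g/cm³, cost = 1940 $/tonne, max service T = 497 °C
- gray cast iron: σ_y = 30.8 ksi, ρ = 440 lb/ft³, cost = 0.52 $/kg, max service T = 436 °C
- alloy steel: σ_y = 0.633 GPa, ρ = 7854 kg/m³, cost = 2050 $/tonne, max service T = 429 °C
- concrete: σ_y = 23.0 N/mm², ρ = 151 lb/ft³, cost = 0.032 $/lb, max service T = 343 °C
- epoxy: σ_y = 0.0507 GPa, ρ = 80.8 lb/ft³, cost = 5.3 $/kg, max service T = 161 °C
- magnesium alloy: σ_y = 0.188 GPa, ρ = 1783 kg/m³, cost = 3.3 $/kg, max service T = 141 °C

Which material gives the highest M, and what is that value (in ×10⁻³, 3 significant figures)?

Screen on constraints: cost ≤ 4.3 $/kg; max service T ≥ 252 °C. Survivors: soda-lime glass, gray cast iron, alloy steel, concrete.
In SI units:
  soda-lime glass: σ_y = 35.30 MPa, ρ = 2480 kg/m³
  gray cast iron: σ_y = 212.4 MPa, ρ = 7048 kg/m³
  alloy steel: σ_y = 633.0 MPa, ρ = 7854 kg/m³
  concrete: σ_y = 23.00 MPa, ρ = 2419 kg/m³
  alloy steel: M = 3.20×10⁻³
  soda-lime glass: M = 2.40×10⁻³
  gray cast iron: M = 2.07×10⁻³
  concrete: M = 1.98×10⁻³
Alloy steel ranks first.

alloy steel, M = 3.20×10⁻³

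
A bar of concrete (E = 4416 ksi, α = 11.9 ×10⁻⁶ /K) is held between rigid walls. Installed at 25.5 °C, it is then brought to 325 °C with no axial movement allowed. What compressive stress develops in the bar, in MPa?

109 MPa

E = 4416 ksi = 30.45 GPa.
ΔT = 299.5 K. Constrained thermal stress σ = E·α·ΔT = 30.45×10³ MPa × 11.9×10⁻⁶ × 299.5 = 109 MPa (compressive).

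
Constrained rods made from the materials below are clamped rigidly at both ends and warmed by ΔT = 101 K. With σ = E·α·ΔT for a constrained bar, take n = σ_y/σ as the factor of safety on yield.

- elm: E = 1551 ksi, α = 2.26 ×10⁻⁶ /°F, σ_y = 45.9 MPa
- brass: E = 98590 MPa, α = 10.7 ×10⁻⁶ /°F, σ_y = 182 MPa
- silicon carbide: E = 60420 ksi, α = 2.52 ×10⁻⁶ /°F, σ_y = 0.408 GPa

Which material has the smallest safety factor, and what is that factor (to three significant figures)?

brass, n = 0.949

Converting E to GPa, α to ×10⁻⁶/K, σ_y to MPa, then σ and n for each:
  elm: E = 10.69, α = 4.07, σ_y = 45.90 → σ = 4.39 MPa, n = 10.4
  brass: E = 98.59, α = 19.3, σ_y = 182.0 → σ = 192 MPa, n = 0.949
  silicon carbide: E = 416.6, α = 4.54, σ_y = 408.0 → σ = 191 MPa, n = 2.14
The minimum is brass at n = 0.949.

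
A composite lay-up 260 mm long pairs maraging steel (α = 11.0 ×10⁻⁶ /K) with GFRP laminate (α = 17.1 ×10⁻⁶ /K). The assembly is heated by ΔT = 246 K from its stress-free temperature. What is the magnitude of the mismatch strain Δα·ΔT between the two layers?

Δα = |11.0 − 17.1|×10⁻⁶/K = 6.10×10⁻⁶/K.
Mismatch strain = Δα·ΔT = 6.10×10⁻⁶ × 246.0 = 1.50×10⁻³.

1.50×10⁻³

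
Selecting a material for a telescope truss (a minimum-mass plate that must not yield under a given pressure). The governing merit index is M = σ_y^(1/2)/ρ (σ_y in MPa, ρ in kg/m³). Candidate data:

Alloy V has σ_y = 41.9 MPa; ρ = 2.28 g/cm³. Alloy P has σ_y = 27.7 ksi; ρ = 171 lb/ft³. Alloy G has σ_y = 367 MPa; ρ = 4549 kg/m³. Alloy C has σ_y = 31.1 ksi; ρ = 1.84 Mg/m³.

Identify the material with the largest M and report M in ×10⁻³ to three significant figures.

Normalizing units and computing the index:
  alloy V: σ_y = 41.90 MPa, ρ = 2280 kg/m³
  alloy P: σ_y = 191.0 MPa, ρ = 2739 kg/m³
  alloy G: σ_y = 367.0 MPa, ρ = 4549 kg/m³
  alloy C: σ_y = 214.4 MPa, ρ = 1840 kg/m³
  alloy C: M = 7.96×10⁻³
  alloy P: M = 5.05×10⁻³
  alloy G: M = 4.21×10⁻³
  alloy V: M = 2.84×10⁻³
The maximum is for alloy C.

alloy C, M = 7.96×10⁻³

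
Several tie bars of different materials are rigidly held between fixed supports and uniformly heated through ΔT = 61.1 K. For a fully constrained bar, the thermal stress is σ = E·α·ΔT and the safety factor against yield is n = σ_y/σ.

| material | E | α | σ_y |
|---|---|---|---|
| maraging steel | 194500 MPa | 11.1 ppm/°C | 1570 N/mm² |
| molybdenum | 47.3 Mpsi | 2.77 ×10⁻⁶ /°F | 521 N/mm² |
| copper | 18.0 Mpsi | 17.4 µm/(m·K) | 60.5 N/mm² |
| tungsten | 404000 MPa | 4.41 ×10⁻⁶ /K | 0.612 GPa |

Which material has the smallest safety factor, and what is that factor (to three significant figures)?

copper, n = 0.459

Converting E to GPa, α to ×10⁻⁶/K, σ_y to MPa, then σ and n for each:
  maraging steel: E = 194.5, α = 11.1, σ_y = 1570 → σ = 132 MPa, n = 11.9
  molybdenum: E = 326.1, α = 4.99, σ_y = 521.0 → σ = 99.4 MPa, n = 5.24
  copper: E = 124.1, α = 17.4, σ_y = 60.50 → σ = 132 MPa, n = 0.459
  tungsten: E = 404.0, α = 4.41, σ_y = 612.0 → σ = 109 MPa, n = 5.62
The minimum is copper at n = 0.459.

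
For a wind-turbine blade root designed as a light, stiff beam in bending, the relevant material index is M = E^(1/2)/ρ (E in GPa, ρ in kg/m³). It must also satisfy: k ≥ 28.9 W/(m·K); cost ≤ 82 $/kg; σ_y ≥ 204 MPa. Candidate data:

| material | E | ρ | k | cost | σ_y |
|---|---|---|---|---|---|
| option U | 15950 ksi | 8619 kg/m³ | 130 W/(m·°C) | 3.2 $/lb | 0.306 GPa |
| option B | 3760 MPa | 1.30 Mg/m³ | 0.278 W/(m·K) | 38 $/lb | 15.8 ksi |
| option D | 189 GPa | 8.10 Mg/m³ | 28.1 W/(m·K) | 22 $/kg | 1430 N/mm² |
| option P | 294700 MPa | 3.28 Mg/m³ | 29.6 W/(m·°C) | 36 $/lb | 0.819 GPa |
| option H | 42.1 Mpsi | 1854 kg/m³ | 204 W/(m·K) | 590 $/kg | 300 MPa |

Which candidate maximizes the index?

option P

Screen on constraints: k ≥ 28.9 W/(m·K); cost ≤ 82 $/kg; σ_y ≥ 204 MPa. Survivors: option U, option P.
In SI units:
  option U: E = 110.0 GPa, ρ = 8619 kg/m³
  option P: E = 294.7 GPa, ρ = 3280 kg/m³
  option P: M = 5.23×10⁻³
  option U: M = 1.22×10⁻³
Option P ranks first.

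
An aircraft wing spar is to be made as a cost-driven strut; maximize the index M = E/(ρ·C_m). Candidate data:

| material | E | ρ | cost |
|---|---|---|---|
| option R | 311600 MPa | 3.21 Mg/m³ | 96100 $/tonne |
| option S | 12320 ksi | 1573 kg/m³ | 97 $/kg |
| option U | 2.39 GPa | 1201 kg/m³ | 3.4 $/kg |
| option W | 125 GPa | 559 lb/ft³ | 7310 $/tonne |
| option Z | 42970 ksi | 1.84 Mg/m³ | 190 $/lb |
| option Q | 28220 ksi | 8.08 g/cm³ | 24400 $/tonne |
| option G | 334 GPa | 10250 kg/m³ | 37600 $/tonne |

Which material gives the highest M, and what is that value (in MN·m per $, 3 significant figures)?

option W, M = 1.91 MN·m per $

In SI units:
  option R: E = 311.6 GPa, ρ = 3210 kg/m³, cost = 96.10 $/kg
  option S: E = 84.94 GPa, ρ = 1573 kg/m³, cost = 97.00 $/kg
  option U: E = 2.390 GPa, ρ = 1201 kg/m³, cost = 3.400 $/kg
  option W: E = 125.0 GPa, ρ = 8954 kg/m³, cost = 7.310 $/kg
  option Z: E = 296.3 GPa, ρ = 1840 kg/m³, cost = 418.9 $/kg
  option Q: E = 194.6 GPa, ρ = 8080 kg/m³, cost = 24.40 $/kg
  option G: E = 334.0 GPa, ρ = 10250 kg/m³, cost = 37.60 $/kg
  option W: M = 1.91 MN·m per $
  option R: M = 1.01 MN·m per $
  option Q: M = 0.987 MN·m per $
  option G: M = 0.867 MN·m per $
  option U: M = 0.585 MN·m per $
  option S: M = 0.557 MN·m per $
  option Z: M = 0.384 MN·m per $
Option W has the largest M.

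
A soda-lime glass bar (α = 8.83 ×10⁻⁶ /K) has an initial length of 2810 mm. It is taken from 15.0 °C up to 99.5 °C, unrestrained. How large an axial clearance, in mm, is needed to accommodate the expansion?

ΔT = 99.5 − 15.0 = 84.50 K.
ΔL = α·L₀·ΔT = 8.83×10⁻⁶ × 2810 mm × 84.50 K = 2.10 mm.

2.10 mm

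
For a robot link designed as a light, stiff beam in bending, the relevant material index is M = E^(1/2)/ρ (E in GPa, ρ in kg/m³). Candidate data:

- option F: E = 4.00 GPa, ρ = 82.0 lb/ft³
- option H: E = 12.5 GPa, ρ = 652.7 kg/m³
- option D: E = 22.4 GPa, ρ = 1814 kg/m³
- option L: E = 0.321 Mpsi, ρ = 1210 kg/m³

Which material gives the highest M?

option H

Normalizing units and computing the index:
  option F: E = 4.000 GPa, ρ = 1314 kg/m³
  option H: E = 12.50 GPa, ρ = 652.7 kg/m³
  option D: E = 22.40 GPa, ρ = 1814 kg/m³
  option L: E = 2.213 GPa, ρ = 1210 kg/m³
  option H: M = 5.42×10⁻³
  option D: M = 2.61×10⁻³
  option F: M = 1.52×10⁻³
  option L: M = 1.23×10⁻³
The maximum is for option H.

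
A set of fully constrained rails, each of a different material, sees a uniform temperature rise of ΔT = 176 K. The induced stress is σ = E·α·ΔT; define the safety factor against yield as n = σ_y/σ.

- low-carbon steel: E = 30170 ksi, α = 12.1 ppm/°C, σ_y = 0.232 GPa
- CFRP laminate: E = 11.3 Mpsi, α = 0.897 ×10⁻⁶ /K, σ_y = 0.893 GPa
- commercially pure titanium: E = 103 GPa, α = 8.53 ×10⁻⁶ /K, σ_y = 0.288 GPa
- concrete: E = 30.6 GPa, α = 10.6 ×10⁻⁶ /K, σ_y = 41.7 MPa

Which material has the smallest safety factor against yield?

low-carbon steel

Converting E to GPa, α to ×10⁻⁶/K, σ_y to MPa, then σ and n for each:
  low-carbon steel: E = 208.0, α = 12.1, σ_y = 232.0 → σ = 443 MPa, n = 0.524
  CFRP laminate: E = 77.91, α = 0.897, σ_y = 893.0 → σ = 12.3 MPa, n = 72.6
  commercially pure titanium: E = 103.0, α = 8.53, σ_y = 288.0 → σ = 155 MPa, n = 1.86
  concrete: E = 30.60, α = 10.6, σ_y = 41.70 → σ = 57.1 MPa, n = 0.730
The minimum is low-carbon steel at n = 0.524.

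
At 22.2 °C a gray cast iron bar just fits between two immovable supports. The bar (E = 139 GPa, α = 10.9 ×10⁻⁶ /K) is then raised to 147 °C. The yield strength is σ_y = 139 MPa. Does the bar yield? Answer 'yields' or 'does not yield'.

yields

ΔT = 124.8 K. Constrained thermal stress σ = E·α·ΔT = 139.0×10³ MPa × 10.9×10⁻⁶ × 124.8 = 189 MPa (compressive).
Compare to σ_y = 139 MPa: σ ≥ σ_y, so it yields.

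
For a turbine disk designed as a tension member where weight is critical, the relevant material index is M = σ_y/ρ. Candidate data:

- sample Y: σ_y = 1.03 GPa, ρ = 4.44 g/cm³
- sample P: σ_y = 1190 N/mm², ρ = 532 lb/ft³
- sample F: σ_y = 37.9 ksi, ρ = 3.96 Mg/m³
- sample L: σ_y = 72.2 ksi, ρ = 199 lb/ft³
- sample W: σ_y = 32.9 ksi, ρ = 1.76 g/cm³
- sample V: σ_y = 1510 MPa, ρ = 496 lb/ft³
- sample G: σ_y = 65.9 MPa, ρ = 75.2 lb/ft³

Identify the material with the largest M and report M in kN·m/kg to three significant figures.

Normalizing units and computing the index:
  sample Y: σ_y = 1030 MPa, ρ = 4440 kg/m³
  sample P: σ_y = 1190 MPa, ρ = 8522 kg/m³
  sample F: σ_y = 261.3 MPa, ρ = 3960 kg/m³
  sample L: σ_y = 497.8 MPa, ρ = 3188 kg/m³
  sample W: σ_y = 226.8 MPa, ρ = 1760 kg/m³
  sample V: σ_y = 1510 MPa, ρ = 7945 kg/m³
  sample G: σ_y = 65.90 MPa, ρ = 1205 kg/m³
  sample Y: M = 232 kN·m/kg
  sample V: M = 190 kN·m/kg
  sample L: M = 156 kN·m/kg
  sample P: M = 140 kN·m/kg
  sample W: M = 129 kN·m/kg
  sample F: M = 66.0 kN·m/kg
  sample G: M = 54.7 kN·m/kg
Highest index: sample Y.

sample Y, M = 232 kN·m/kg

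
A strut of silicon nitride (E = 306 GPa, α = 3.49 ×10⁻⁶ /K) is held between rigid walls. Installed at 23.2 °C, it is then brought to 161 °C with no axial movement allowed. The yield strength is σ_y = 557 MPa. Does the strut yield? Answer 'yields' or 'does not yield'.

does not yield

ΔT = 137.8 K. Constrained thermal stress σ = E·α·ΔT = 306.0×10³ MPa × 3.49×10⁻⁶ × 137.8 = 147 MPa (compressive).
Compare to σ_y = 557 MPa: σ < σ_y, so it does not yield.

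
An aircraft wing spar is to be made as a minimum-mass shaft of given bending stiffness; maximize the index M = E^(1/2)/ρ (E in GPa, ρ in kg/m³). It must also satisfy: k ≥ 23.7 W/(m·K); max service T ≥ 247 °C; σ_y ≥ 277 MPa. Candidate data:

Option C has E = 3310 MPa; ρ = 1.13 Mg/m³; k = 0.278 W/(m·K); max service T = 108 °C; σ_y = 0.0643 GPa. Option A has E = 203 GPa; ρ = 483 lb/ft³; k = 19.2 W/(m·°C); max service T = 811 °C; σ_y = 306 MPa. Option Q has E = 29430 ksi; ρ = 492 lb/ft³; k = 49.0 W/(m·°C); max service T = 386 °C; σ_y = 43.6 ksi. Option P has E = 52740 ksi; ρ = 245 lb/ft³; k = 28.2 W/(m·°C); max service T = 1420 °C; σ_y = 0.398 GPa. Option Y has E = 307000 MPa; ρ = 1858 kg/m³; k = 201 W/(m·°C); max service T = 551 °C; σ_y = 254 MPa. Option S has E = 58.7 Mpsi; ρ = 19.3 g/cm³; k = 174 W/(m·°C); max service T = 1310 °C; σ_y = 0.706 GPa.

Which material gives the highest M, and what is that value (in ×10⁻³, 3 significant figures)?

Screen on constraints: k ≥ 23.7 W/(m·K); max service T ≥ 247 °C; σ_y ≥ 277 MPa. Survivors: option Q, option P, option S.
Convert each candidate to consistent units, then evaluate M:
  option Q: E = 202.9 GPa, ρ = 7881 kg/m³
  option P: E = 363.6 GPa, ρ = 3925 kg/m³
  option S: E = 404.7 GPa, ρ = 19300 kg/m³
  option P: M = 4.86×10⁻³
  option Q: M = 1.81×10⁻³
  option S: M = 1.04×10⁻³
Option P has the largest M.

option P, M = 4.86×10⁻³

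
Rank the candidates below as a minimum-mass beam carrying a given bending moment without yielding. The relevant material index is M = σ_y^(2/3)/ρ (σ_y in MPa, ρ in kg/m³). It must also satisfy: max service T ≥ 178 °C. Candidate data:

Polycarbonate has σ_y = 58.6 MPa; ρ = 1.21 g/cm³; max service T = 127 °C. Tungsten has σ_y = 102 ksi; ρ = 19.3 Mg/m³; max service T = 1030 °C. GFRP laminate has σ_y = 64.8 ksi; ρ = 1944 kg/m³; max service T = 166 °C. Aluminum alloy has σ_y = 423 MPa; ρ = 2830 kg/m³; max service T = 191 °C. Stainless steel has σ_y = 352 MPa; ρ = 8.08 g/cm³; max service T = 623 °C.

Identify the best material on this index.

Screen on constraints: max service T ≥ 178 °C. Survivors: tungsten, aluminum alloy, stainless steel.
Convert each candidate to consistent units, then evaluate M:
  tungsten: σ_y = 703.3 MPa, ρ = 19300 kg/m³
  aluminum alloy: σ_y = 423.0 MPa, ρ = 2830 kg/m³
  stainless steel: σ_y = 352.0 MPa, ρ = 8080 kg/m³
  aluminum alloy: M = 19.9×10⁻³
  stainless steel: M = 6.17×10⁻³
  tungsten: M = 4.10×10⁻³
Highest index: aluminum alloy.

aluminum alloy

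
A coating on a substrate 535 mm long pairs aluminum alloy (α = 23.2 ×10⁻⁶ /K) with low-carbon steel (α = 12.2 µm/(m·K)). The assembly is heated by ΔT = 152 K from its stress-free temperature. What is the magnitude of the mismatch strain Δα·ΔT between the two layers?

1.67×10⁻³

Δα = |23.2 − 12.2|×10⁻⁶/K = 11.0×10⁻⁶/K.
Mismatch strain = Δα·ΔT = 11.0×10⁻⁶ × 152.0 = 1.67×10⁻³.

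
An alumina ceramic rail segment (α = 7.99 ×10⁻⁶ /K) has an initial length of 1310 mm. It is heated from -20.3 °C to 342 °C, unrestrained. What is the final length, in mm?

1313.8 mm

ΔT = 342 − (-20.3) = 362.3 K.
ΔL = α·L₀·ΔT = 7.99×10⁻⁶ × 1310 mm × 362.3 K = 3.79 mm.
L = L₀ + ΔL = 1310 + 3.79 = 1313.8 mm.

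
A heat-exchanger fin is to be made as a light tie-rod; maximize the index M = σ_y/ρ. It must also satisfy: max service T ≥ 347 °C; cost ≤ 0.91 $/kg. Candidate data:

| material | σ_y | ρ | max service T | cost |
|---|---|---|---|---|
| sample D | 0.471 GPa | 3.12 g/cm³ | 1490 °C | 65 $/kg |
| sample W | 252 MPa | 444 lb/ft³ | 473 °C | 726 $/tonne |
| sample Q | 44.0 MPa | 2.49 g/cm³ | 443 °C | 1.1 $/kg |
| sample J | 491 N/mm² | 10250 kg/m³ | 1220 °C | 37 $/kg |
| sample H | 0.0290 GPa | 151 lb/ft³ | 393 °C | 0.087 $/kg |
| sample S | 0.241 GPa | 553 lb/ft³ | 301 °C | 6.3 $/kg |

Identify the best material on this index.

Screen on constraints: max service T ≥ 347 °C; cost ≤ 0.91 $/kg. Survivors: sample W, sample H.
Putting every candidate on a common basis:
  sample W: σ_y = 252.0 MPa, ρ = 7112 kg/m³
  sample H: σ_y = 29.00 MPa, ρ = 2419 kg/m³
  sample W: M = 35.4 kN·m/kg
  sample H: M = 12.0 kN·m/kg
Sample W ranks first.

sample W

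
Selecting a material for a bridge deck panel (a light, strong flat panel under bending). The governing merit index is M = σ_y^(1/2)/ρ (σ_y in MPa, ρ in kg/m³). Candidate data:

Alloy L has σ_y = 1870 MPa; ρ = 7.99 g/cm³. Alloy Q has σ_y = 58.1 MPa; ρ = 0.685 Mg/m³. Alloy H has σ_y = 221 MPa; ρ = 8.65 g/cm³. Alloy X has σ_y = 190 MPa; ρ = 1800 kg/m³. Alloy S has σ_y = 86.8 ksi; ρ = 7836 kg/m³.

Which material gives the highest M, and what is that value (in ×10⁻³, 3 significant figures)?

In SI units:
  alloy L: σ_y = 1870 MPa, ρ = 7990 kg/m³
  alloy Q: σ_y = 58.10 MPa, ρ = 685.0 kg/m³
  alloy H: σ_y = 221.0 MPa, ρ = 8650 kg/m³
  alloy X: σ_y = 190.0 MPa, ρ = 1800 kg/m³
  alloy S: σ_y = 598.5 MPa, ρ = 7836 kg/m³
  alloy Q: M = 11.1×10⁻³
  alloy X: M = 7.66×10⁻³
  alloy L: M = 5.41×10⁻³
  alloy S: M = 3.12×10⁻³
  alloy H: M = 1.72×10⁻³
Highest index: alloy Q.

alloy Q, M = 11.1×10⁻³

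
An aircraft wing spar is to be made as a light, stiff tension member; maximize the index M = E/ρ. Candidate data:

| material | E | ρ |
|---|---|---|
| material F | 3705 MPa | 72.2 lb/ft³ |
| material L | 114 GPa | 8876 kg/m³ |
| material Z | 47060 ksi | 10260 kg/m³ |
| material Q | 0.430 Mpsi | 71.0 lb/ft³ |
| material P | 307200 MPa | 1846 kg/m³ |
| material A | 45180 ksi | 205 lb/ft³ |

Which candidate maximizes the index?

material P

Normalizing units and computing the index:
  material F: E = 3.705 GPa, ρ = 1157 kg/m³
  material L: E = 114.0 GPa, ρ = 8876 kg/m³
  material Z: E = 324.5 GPa, ρ = 10260 kg/m³
  material Q: E = 2.965 GPa, ρ = 1137 kg/m³
  material P: E = 307.2 GPa, ρ = 1846 kg/m³
  material A: E = 311.5 GPa, ρ = 3284 kg/m³
  material P: M = 166 MN·m/kg
  material A: M = 94.9 MN·m/kg
  material Z: M = 31.6 MN·m/kg
  material L: M = 12.8 MN·m/kg
  material F: M = 3.20 MN·m/kg
  material Q: M = 2.61 MN·m/kg
Material P ranks first.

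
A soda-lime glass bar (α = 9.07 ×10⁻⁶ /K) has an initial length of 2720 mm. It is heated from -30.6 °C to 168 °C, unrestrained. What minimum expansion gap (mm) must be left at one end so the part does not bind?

ΔT = 168 − (-30.6) = 198.6 K.
ΔL = α·L₀·ΔT = 9.07×10⁻⁶ × 2720 mm × 198.6 K = 4.90 mm.

4.90 mm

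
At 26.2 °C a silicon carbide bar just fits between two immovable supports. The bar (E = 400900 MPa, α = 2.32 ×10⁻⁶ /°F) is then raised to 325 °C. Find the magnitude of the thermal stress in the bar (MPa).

E = 400900 MPa = 400.9 GPa.
α = 2.32×10⁻⁶/°F × 9/5 = 4.18×10⁻⁶/K.
ΔT = 298.8 K. Constrained thermal stress σ = E·α·ΔT = 400.9×10³ MPa × 4.18×10⁻⁶ × 298.8 = 500 MPa (compressive).

500 MPa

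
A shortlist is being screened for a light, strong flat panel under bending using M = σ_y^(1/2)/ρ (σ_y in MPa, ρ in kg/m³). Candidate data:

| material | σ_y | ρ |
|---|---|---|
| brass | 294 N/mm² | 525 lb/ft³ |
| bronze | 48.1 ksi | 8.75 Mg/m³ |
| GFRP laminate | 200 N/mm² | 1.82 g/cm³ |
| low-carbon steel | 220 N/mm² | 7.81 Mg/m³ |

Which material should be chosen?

GFRP laminate

Putting every candidate on a common basis:
  brass: σ_y = 294.0 MPa, ρ = 8410 kg/m³
  bronze: σ_y = 331.6 MPa, ρ = 8750 kg/m³
  GFRP laminate: σ_y = 200.0 MPa, ρ = 1820 kg/m³
  low-carbon steel: σ_y = 220.0 MPa, ρ = 7810 kg/m³
  GFRP laminate: M = 7.77×10⁻³
  bronze: M = 2.08×10⁻³
  brass: M = 2.04×10⁻³
  low-carbon steel: M = 1.90×10⁻³
GFRP laminate ranks first.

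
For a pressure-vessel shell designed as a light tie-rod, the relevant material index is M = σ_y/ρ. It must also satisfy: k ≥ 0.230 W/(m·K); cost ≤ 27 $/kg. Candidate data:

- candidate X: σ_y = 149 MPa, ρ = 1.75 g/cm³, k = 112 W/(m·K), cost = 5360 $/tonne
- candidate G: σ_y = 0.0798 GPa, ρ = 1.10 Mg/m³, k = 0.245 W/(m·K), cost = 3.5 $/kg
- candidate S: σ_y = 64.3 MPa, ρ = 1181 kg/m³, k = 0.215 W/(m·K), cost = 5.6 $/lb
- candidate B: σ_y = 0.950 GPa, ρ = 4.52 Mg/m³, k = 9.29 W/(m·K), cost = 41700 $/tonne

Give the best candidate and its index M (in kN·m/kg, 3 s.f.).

candidate X, M = 85.1 kN·m/kg

Screen on constraints: k ≥ 0.230 W/(m·K); cost ≤ 27 $/kg. Survivors: candidate X, candidate G.
Normalizing units and computing the index:
  candidate X: σ_y = 149.0 MPa, ρ = 1750 kg/m³
  candidate G: σ_y = 79.80 MPa, ρ = 1100 kg/m³
  candidate X: M = 85.1 kN·m/kg
  candidate G: M = 72.5 kN·m/kg
The maximum is for candidate X.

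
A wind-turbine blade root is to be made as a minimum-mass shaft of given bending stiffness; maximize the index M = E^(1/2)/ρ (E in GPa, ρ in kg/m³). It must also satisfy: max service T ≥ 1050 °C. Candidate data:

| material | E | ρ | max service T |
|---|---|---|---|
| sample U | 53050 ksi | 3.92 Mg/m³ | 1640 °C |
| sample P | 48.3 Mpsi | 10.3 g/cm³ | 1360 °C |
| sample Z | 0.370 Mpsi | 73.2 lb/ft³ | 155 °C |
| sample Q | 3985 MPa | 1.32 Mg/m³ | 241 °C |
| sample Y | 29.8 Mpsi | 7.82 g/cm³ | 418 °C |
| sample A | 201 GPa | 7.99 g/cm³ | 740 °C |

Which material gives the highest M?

Screen on constraints: max service T ≥ 1050 °C. Survivors: sample U, sample P.
After converting to SI:
  sample U: E = 365.8 GPa, ρ = 3920 kg/m³
  sample P: E = 333.0 GPa, ρ = 10300 kg/m³
  sample U: M = 4.88×10⁻³
  sample P: M = 1.77×10⁻³
The maximum is for sample U.

sample U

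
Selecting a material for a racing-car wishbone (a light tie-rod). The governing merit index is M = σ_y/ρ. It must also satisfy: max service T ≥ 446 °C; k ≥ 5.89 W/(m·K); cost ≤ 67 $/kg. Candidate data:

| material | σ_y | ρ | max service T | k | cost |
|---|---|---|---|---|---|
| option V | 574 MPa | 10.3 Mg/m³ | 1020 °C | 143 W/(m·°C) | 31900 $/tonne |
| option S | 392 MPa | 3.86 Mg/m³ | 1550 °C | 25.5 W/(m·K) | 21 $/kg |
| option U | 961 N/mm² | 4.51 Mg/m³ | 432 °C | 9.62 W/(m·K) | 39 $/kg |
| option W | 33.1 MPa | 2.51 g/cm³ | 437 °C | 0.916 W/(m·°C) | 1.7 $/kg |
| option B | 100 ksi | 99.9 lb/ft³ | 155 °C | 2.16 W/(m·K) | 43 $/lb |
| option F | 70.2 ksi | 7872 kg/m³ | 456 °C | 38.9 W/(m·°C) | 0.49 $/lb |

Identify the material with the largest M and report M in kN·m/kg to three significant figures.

option S, M = 102 kN·m/kg

Screen on constraints: max service T ≥ 446 °C; k ≥ 5.89 W/(m·K); cost ≤ 67 $/kg. Survivors: option V, option S, option F.
In SI units:
  option V: σ_y = 574.0 MPa, ρ = 10300 kg/m³
  option S: σ_y = 392.0 MPa, ρ = 3860 kg/m³
  option F: σ_y = 484.0 MPa, ρ = 7872 kg/m³
  option S: M = 102 kN·m/kg
  option F: M = 61.5 kN·m/kg
  option V: M = 55.7 kN·m/kg
Highest index: option S.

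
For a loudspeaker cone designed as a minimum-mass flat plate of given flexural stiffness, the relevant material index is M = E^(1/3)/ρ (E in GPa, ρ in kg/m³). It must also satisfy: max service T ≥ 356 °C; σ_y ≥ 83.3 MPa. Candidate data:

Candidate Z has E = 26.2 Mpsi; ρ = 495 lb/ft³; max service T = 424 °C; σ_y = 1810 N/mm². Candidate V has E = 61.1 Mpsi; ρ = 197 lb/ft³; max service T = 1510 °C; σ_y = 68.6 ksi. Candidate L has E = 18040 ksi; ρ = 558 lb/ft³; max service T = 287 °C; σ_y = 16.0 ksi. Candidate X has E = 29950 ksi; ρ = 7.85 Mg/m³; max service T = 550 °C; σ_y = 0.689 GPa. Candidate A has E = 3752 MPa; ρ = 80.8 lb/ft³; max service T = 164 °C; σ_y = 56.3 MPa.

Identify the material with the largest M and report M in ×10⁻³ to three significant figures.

Screen on constraints: max service T ≥ 356 °C; σ_y ≥ 83.3 MPa. Survivors: candidate Z, candidate V, candidate X.
Normalizing units and computing the index:
  candidate Z: E = 180.6 GPa, ρ = 7929 kg/m³
  candidate V: E = 421.3 GPa, ρ = 3156 kg/m³
  candidate X: E = 206.5 GPa, ρ = 7850 kg/m³
  candidate V: M = 2.38×10⁻³
  candidate X: M = 0.753×10⁻³
  candidate Z: M = 0.713×10⁻³
The maximum is for candidate V.

candidate V, M = 2.38×10⁻³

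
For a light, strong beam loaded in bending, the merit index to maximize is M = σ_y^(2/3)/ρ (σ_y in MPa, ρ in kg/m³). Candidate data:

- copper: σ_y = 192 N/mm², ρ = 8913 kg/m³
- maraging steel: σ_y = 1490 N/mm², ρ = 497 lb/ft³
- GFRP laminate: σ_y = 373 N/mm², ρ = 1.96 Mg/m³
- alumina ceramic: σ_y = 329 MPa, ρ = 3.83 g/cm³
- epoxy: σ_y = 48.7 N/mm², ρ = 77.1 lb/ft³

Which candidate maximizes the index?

GFRP laminate

After converting to SI:
  copper: σ_y = 192.0 MPa, ρ = 8913 kg/m³
  maraging steel: σ_y = 1490 MPa, ρ = 7961 kg/m³
  GFRP laminate: σ_y = 373.0 MPa, ρ = 1960 kg/m³
  alumina ceramic: σ_y = 329.0 MPa, ρ = 3830 kg/m³
  epoxy: σ_y = 48.70 MPa, ρ = 1235 kg/m³
  GFRP laminate: M = 26.4×10⁻³
  maraging steel: M = 16.4×10⁻³
  alumina ceramic: M = 12.4×10⁻³
  epoxy: M = 10.8×10⁻³
  copper: M = 3.73×10⁻³
GFRP laminate has the largest M.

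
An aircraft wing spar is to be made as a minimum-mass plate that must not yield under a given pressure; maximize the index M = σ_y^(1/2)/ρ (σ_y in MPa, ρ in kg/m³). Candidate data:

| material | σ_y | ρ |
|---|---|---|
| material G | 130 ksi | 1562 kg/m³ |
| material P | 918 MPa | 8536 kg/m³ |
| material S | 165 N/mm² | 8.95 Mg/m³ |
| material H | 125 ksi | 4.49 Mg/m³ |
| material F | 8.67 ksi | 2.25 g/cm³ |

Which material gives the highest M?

material G

Normalizing units and computing the index:
  material G: σ_y = 896.3 MPa, ρ = 1562 kg/m³
  material P: σ_y = 918.0 MPa, ρ = 8536 kg/m³
  material S: σ_y = 165.0 MPa, ρ = 8950 kg/m³
  material H: σ_y = 861.8 MPa, ρ = 4490 kg/m³
  material F: σ_y = 59.78 MPa, ρ = 2250 kg/m³
  material G: M = 19.2×10⁻³
  material H: M = 6.54×10⁻³
  material P: M = 3.55×10⁻³
  material F: M = 3.44×10⁻³
  material S: M = 1.44×10⁻³
Material G ranks first.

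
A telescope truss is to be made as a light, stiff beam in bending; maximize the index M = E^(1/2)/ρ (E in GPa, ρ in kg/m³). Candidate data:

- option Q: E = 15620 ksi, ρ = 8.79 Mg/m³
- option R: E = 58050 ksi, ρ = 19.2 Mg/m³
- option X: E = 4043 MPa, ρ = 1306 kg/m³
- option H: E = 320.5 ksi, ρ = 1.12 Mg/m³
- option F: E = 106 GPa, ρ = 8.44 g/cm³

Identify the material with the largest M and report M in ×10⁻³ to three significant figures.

option X, M = 1.54×10⁻³

Convert each candidate to consistent units, then evaluate M:
  option Q: E = 107.7 GPa, ρ = 8790 kg/m³
  option R: E = 400.2 GPa, ρ = 19200 kg/m³
  option X: E = 4.043 GPa, ρ = 1306 kg/m³
  option H: E = 2.210 GPa, ρ = 1120 kg/m³
  option F: E = 106.0 GPa, ρ = 8440 kg/m³
  option X: M = 1.54×10⁻³
  option H: M = 1.33×10⁻³
  option F: M = 1.22×10⁻³
  option Q: M = 1.18×10⁻³
  option R: M = 1.04×10⁻³
Option X ranks first.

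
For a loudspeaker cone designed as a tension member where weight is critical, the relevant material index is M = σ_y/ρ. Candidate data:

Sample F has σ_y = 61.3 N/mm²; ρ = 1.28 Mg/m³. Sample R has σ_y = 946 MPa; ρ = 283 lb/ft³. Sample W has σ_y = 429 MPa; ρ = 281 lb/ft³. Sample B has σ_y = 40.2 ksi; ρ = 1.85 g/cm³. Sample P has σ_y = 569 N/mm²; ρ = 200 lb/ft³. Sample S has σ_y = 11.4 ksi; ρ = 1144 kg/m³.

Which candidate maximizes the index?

After converting to SI:
  sample F: σ_y = 61.30 MPa, ρ = 1280 kg/m³
  sample R: σ_y = 946.0 MPa, ρ = 4533 kg/m³
  sample W: σ_y = 429.0 MPa, ρ = 4501 kg/m³
  sample B: σ_y = 277.2 MPa, ρ = 1850 kg/m³
  sample P: σ_y = 569.0 MPa, ρ = 3204 kg/m³
  sample S: σ_y = 78.60 MPa, ρ = 1144 kg/m³
  sample R: M = 209 kN·m/kg
  sample P: M = 178 kN·m/kg
  sample B: M = 150 kN·m/kg
  sample W: M = 95.3 kN·m/kg
  sample S: M = 68.7 kN·m/kg
  sample F: M = 47.9 kN·m/kg
Sample R ranks first.

sample R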